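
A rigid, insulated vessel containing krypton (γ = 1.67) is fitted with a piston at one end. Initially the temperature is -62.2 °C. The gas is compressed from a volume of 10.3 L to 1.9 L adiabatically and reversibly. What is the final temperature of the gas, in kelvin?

T₂ ≈ 655 K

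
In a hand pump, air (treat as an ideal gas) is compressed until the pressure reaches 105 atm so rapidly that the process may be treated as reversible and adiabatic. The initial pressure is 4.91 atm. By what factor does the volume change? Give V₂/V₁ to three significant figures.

V₂/V₁ ≈ 0.112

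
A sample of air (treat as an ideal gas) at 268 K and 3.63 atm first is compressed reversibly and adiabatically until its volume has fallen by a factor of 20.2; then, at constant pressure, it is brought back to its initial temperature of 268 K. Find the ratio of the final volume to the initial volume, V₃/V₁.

V₃/V₁ ≈ 0.0149

For a diatomic ideal gas γ = 7/5.
Adiabatic step: V₂/V₁ = 0.0495; T₂ = T₁·20.2^(2/5) = 891.8 K.
Isobaric step: V₃/V₂ = T₃/T₂ = 268/891.8.
V₃/V₁ = (V₂/V₁)(V₃/V₂) = 0.0495 × (268/891.8) = 0.01488.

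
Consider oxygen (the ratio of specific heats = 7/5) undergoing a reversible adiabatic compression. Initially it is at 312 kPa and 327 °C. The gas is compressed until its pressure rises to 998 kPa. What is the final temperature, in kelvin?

T₂ ≈ 837 K

Along an adiabat T P^((1−γ)/γ) is constant, so T₂ = T₁ (P₂/P₁)^((γ−1)/γ).
T₁ = 327 °C = 600.1 K.
T₂ = 600.1 × (998/312)^(2/7) = 836.6 K.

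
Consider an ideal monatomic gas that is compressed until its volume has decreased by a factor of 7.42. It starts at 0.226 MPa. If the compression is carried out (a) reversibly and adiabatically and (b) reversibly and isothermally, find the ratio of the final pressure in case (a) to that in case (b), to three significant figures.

For a monatomic ideal gas γ = 5/3.
Isothermal: P_b = P₁(V₁/V₂) = 0.226×7.42.
Adiabatic: P_a = P₁(V₁/V₂)^γ = 0.226×7.42^(5/3).
P_a/P_b = (V₁/V₂)^(γ−1) = 7.42^(2/3) = 3.804.

P_adiabatic / P_isothermal ≈ 3.80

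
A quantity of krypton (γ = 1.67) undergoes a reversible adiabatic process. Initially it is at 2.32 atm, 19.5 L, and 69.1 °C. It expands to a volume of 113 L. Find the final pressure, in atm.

P₂ ≈ 0.123 atm

Since PV^γ is constant along a reversible adiabat, P₂ = P₁ (V₁/V₂)^γ.
P₂ = 2.32 × (19.5/113)^(1.67) = 0.1234 atm.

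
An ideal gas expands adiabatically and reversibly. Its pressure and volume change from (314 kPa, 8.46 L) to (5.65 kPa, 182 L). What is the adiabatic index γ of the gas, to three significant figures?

γ ≈ 1.31

PV^γ = const ⇒ γ = ln(P₂/P₁) / ln(V₁/V₂).
γ = ln(5.65/314) / ln(8.46/182) = 1.309.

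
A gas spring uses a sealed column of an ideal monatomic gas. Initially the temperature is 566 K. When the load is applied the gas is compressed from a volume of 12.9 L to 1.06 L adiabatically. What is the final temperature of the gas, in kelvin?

Adiabatic: T₁V₁^(γ−1) = T₂V₂^(γ−1) ⇒ T₂ = T₁ (V₁/V₂)^(γ−1).
For a monatomic ideal gas γ = 5/3, so γ−1 = 2/3.
T₂ = 566 × (12.9/1.06)^(2/3) = 2995 K.

T₂ ≈ 2990 K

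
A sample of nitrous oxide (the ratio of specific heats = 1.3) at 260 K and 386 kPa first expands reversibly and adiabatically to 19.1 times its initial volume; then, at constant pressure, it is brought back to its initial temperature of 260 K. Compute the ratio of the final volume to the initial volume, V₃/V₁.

Adiabatic step: V₂/V₁ = 19.1; T₂ = T₁·(1/19.1)^(0.3) = 107.3 K.
Isobaric step: V₃/V₂ = T₃/T₂ = 260/107.3.
V₃/V₁ = (V₂/V₁)(V₃/V₂) = 19.1 × (260/107.3) = 46.27.

V₃/V₁ ≈ 46.3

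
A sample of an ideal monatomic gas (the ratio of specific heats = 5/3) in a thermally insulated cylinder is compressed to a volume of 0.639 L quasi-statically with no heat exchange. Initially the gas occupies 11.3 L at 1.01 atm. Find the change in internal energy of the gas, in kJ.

ΔU ≈ 10.0 kJ

P₂ = P₁(V₁/V₂)^γ = 1.01×(11.3/0.639)^(5/3) = 121.2 atm.
For a reversible adiabat, W_by_gas = (P₁V₁ − P₂V₂)/(γ−1).
W_by = (102300×0.0113 − 1.228×10^7×0.000639) / (2/3) = -10040 J.
Q = 0 ⇒ ΔU = −W_by = 10040 J.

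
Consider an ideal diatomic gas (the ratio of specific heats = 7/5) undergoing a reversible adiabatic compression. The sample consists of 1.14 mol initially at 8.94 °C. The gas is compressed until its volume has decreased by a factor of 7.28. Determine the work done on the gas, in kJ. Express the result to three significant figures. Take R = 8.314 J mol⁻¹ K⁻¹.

For a reversible adiabat TV^(γ−1) is constant, so T₂ = T₁ (V₁/V₂)^(γ−1).
T₁ = 8.94 °C = 282.1 K.
T₂ = 282.1 × 7.28^(2/5) = 624.1 K.
Q = 0, so ΔU = W_on_gas = nCᵥΔT with Cᵥ = R/(γ−1) = 20.79 J/(mol·K).
ΔU = 1.14 × 20.79 × (624.1 − 282.1) = 8103 J.

W ≈ 8.10 kJ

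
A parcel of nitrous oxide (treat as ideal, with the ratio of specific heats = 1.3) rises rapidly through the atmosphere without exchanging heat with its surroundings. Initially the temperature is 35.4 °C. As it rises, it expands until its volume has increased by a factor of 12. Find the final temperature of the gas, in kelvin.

Adiabatic: T₁V₁^(γ−1) = T₂V₂^(γ−1) ⇒ T₂ = T₁ (V₁/V₂)^(γ−1).
T₁ = 35.4 °C = 308.5 K.
T₂ = 308.5 × (1/12)^(0.3) = 146.4 K.

T₂ ≈ 146 K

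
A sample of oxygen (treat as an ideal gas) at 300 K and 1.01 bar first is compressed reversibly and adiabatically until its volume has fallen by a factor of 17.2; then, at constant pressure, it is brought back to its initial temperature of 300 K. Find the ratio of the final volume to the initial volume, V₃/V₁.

V₃/V₁ ≈ 0.0186

For a diatomic ideal gas γ = 7/5.
Adiabatic step: V₂/V₁ = 0.05814; T₂ = T₁·17.2^(2/5) = 936.1 K.
Isobaric step: V₃/V₂ = T₃/T₂ = 300/936.1.
V₃/V₁ = (V₂/V₁)(V₃/V₂) = 0.05814 × (300/936.1) = 0.01863.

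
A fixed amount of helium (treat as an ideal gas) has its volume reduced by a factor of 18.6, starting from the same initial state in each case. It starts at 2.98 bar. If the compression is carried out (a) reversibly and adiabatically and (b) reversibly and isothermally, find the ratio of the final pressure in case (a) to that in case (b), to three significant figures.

For a monatomic ideal gas γ = 5/3.
Isothermal: P_b = P₁(V₁/V₂) = 2.98×18.6.
Adiabatic: P_a = P₁(V₁/V₂)^γ = 2.98×18.6^(5/3).
P_a/P_b = (V₁/V₂)^(γ−1) = 18.6^(2/3) = 7.02.

P_adiabatic / P_isothermal ≈ 7.02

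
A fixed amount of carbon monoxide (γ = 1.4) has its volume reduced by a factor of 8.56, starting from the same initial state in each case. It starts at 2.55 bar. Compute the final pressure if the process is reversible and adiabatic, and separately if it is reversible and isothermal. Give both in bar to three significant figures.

Isothermal: P₂ = P₁(V₁/V₂) = 2.55×8.56 = 21.83 bar.
Adiabatic: P₂ = P₁(V₁/V₂)^γ = 2.55×8.56^(1.4) = 51.52 bar.

adiabatic: 51.5 bar; isothermal: 21.8 bar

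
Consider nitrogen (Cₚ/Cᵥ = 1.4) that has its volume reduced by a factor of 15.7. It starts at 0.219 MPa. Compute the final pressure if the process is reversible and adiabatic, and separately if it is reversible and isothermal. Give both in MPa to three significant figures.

Isothermal: P₂ = P₁(V₁/V₂) = 0.219×15.7 = 3.438 MPa.
Adiabatic: P₂ = P₁(V₁/V₂)^γ = 0.219×15.7^(1.4) = 10.34 MPa.

adiabatic: 10.3 MPa; isothermal: 3.44 MPa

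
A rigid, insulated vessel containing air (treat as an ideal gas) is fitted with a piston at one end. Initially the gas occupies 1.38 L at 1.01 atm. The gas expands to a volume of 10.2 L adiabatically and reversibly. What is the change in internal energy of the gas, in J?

ΔU ≈ -194 J

γ = 7/5 for a diatomic ideal gas.
P₂ = P₁(V₁/V₂)^γ = 1.01×(1.38/10.2)^(7/5) = 0.06139 atm.
For a reversible adiabat, W_by_gas = (P₁V₁ − P₂V₂)/(γ−1).
W_by = (102300×0.00138 − 6221×0.0102) / (2/5) = 194.4 J.
Q = 0 ⇒ ΔU = −W_by = -194.4 J.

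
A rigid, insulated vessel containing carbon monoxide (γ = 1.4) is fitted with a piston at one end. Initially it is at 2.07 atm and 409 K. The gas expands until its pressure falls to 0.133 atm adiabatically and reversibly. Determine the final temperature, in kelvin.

T₂ ≈ 187 K

Adiabatic: T₂/T₁ = (P₂/P₁)^((γ−1)/γ).
T₂ = 409 × (0.133/2.07)^(0.286) = 186.7 K.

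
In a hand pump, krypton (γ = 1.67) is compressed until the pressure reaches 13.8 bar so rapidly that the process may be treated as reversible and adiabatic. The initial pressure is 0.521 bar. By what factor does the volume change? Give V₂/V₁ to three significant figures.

V₂/V₁ ≈ 0.141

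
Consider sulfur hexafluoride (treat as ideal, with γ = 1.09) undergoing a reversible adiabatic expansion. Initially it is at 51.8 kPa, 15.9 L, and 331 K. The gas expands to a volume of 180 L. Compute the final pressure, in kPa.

Adiabatic: P₁V₁^γ = P₂V₂^γ ⇒ P₂ = P₁ (V₁/V₂)^γ.
P₂ = 51.8 × (15.9/180)^(1.09) = 3.678 kPa.

P₂ ≈ 3.68 kPa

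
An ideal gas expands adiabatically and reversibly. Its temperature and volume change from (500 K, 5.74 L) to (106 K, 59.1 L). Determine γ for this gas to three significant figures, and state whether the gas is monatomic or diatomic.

γ ≈ 1.67; monatomic

TV^(γ−1) = const ⇒ γ − 1 = ln(T₂/T₁) / ln(V₁/V₂).
γ = 1 + ln(106/500) / ln(5.74/59.1) = 1.665.
γ ≈ 1.67 is close to 5/3, so the gas is monatomic.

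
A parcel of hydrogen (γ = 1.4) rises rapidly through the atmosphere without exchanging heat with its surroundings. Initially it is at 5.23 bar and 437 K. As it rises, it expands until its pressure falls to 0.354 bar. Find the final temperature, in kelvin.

Along an adiabat T P^((1−γ)/γ) is constant, so T₂ = T₁ (P₂/P₁)^((γ−1)/γ).
T₂ = 437 × (0.354/5.23)^(0.286) = 202.5 K.

T₂ ≈ 202 K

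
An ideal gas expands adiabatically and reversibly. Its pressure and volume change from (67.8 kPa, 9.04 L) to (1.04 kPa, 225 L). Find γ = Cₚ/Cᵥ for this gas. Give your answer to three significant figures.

PV^γ = const ⇒ γ = ln(P₂/P₁) / ln(V₁/V₂).
γ = ln(1.04/67.8) / ln(9.04/225) = 1.3.

γ ≈ 1.30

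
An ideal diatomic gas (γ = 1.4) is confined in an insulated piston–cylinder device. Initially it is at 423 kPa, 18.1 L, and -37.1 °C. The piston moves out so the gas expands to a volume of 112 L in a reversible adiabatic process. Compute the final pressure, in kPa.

Since PV^γ is constant along a reversible adiabat, P₂ = P₁ (V₁/V₂)^γ.
P₂ = 423 × (18.1/112)^(1.4) = 32.98 kPa.

P₂ ≈ 33.0 kPa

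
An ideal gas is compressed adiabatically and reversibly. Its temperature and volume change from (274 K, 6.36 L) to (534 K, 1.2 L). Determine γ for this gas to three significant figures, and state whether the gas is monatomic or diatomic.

γ ≈ 1.40; diatomic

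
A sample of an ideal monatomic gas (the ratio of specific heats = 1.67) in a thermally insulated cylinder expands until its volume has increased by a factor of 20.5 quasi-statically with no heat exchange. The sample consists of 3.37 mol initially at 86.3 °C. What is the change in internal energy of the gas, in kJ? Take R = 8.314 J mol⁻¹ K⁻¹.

ΔU ≈ -13.0 kJ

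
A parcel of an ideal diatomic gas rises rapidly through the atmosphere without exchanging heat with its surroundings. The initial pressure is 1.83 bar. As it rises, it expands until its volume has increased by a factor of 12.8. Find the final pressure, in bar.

P₂ ≈ 0.0516 bar

Adiabatic: P₁V₁^γ = P₂V₂^γ ⇒ P₂ = P₁ (V₁/V₂)^γ.
For a diatomic ideal gas γ = 7/5.
P₂ = 1.83 × (1/12.8)^(7/5) = 0.05157 bar.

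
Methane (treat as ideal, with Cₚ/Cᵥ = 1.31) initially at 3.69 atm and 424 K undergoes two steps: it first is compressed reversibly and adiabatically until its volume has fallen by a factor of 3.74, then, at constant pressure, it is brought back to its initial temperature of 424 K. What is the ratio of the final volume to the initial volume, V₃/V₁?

Adiabatic step: V₂/V₁ = 0.2674; T₂ = T₁·3.74^(0.31) = 638.2 K.
Isobaric step: V₃/V₂ = T₃/T₂ = 424/638.2.
V₃/V₁ = (V₂/V₁)(V₃/V₂) = 0.2674 × (424/638.2) = 0.1776.

V₃/V₁ ≈ 0.178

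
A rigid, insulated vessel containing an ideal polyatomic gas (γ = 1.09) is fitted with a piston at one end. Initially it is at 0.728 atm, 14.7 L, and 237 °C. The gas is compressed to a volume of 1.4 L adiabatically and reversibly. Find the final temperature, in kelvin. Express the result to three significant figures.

T₂ ≈ 630 K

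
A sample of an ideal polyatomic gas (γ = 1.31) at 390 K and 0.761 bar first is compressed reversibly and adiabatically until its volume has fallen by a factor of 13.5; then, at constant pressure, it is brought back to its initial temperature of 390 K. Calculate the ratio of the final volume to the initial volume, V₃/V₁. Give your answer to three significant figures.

V₃/V₁ ≈ 0.0331

Adiabatic step: V₂/V₁ = 0.07407; T₂ = T₁·13.5^(0.31) = 873.9 K.
Isobaric step: V₃/V₂ = T₃/T₂ = 390/873.9.
V₃/V₁ = (V₂/V₁)(V₃/V₂) = 0.07407 × (390/873.9) = 0.03306.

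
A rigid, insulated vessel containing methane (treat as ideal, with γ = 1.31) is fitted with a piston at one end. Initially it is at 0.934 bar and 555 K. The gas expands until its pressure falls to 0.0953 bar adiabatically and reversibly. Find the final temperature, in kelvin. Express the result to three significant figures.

T₂ ≈ 323 K

Adiabatic: T₂/T₁ = (P₂/P₁)^((γ−1)/γ).
T₂ = 555 × (0.0953/0.934)^(0.237) = 323.4 K.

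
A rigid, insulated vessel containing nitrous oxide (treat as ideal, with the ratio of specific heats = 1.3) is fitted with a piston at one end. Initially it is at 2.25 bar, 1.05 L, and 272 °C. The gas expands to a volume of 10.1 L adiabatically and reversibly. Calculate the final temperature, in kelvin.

Adiabatic: T₁V₁^(γ−1) = T₂V₂^(γ−1) ⇒ T₂ = T₁ (V₁/V₂)^(γ−1).
T₁ = 272 °C = 545.1 K.
T₂ = 545.1 × (1.05/10.1)^(0.3) = 276.4 K.

T₂ ≈ 276 K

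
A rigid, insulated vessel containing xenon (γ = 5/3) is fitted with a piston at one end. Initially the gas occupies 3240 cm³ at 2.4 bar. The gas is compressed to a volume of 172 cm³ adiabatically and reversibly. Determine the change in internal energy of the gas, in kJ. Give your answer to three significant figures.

P₂ = P₁(V₁/V₂)^γ = 2.4×(3240/172)^(5/3) = 320.1 bar.
For a reversible adiabat, W_by_gas = (P₁V₁ − P₂V₂)/(γ−1).
W_by = (240000×0.00324 − 3.201×10^7×0.000172) / (2/3) = -7091 J.
Q = 0 ⇒ ΔU = −W_by = 7091 J.

ΔU ≈ 7.09 kJ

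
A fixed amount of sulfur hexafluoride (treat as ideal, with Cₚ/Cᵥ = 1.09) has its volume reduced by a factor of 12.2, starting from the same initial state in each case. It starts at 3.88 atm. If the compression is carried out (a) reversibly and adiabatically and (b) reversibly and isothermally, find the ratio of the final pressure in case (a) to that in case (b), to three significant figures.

P_adiabatic / P_isothermal ≈ 1.25

Isothermal: P_b = P₁(V₁/V₂) = 3.88×12.2.
Adiabatic: P_a = P₁(V₁/V₂)^γ = 3.88×12.2^(1.09).
P_a/P_b = (V₁/V₂)^(γ−1) = 12.2^(0.09) = 1.252.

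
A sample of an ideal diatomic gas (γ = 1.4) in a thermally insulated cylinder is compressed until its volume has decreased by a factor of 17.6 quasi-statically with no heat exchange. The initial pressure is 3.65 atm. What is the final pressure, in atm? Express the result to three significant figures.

P₂ ≈ 202 atm

Adiabatic: P₁V₁^γ = P₂V₂^γ ⇒ P₂ = P₁ (V₁/V₂)^γ.
P₂ = 3.65 × 17.6^(1.4) = 202.3 atm.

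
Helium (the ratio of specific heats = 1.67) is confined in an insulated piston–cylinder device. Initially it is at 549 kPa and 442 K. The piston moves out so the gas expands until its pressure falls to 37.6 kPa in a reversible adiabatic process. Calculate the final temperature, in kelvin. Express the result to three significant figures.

T₂ ≈ 151 K

Along an adiabat T P^((1−γ)/γ) is constant, so T₂ = T₁ (P₂/P₁)^((γ−1)/γ).
T₂ = 442 × (37.6/549)^(0.401) = 150.8 K.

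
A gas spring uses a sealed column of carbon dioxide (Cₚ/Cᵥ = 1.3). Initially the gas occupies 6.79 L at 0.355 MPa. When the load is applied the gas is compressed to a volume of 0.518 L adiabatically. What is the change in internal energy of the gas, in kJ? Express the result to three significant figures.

P₂ = P₁(V₁/V₂)^γ = 0.355×(6.79/0.518)^(1.3) = 10.07 MPa.
For a reversible adiabat, W_by_gas = (P₁V₁ − P₂V₂)/(γ−1).
W_by = (355000×0.00679 − 1.007×10^7×0.000518) / (0.3) = -9353 J.
Q = 0 ⇒ ΔU = −W_by = 9353 J.

ΔU ≈ 9.35 kJ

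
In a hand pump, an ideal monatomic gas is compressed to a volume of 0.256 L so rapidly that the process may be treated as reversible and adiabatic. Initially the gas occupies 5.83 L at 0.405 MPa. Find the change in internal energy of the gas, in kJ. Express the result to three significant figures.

γ = 5/3 for a monatomic ideal gas.
P₂ = P₁(V₁/V₂)^γ = 0.405×(5.83/0.256)^(5/3) = 74.1 MPa.
For a reversible adiabat, W_by_gas = (P₁V₁ − P₂V₂)/(γ−1).
W_by = (405000×0.00583 − 7.41×10^7×0.000256) / (2/3) = -24910 J.
Q = 0 ⇒ ΔU = −W_by = 24910 J.

ΔU ≈ 24.9 kJ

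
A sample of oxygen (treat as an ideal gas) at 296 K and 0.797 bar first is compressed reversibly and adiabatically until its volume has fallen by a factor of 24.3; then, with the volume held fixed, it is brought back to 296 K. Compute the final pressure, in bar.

P₃ ≈ 19.4 bar

For a diatomic ideal gas γ = 7/5.
Adiabatic step (PV^γ = const): P₂ = 0.797×24.3^(7/5) = 69.39 bar; T₂ = 296×24.3^(2/5) = 1061 K.
Isochoric: P₃ = P₂(T₃/T₂) = 69.39 × (296/1061) = 19.37 bar.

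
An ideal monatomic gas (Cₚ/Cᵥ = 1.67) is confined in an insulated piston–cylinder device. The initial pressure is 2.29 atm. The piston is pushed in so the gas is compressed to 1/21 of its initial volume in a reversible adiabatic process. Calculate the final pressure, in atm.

Adiabatic: P₁V₁^γ = P₂V₂^γ ⇒ P₂ = P₁ (V₁/V₂)^γ.
P₂ = 2.29 × 21^(1.67) = 369.8 atm.

P₂ ≈ 370 atm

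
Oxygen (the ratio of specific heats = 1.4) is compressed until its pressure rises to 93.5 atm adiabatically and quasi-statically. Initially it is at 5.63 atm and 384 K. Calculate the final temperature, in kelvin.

T₂ ≈ 857 K

Along an adiabat T P^((1−γ)/γ) is constant, so T₂ = T₁ (P₂/P₁)^((γ−1)/γ).
T₂ = 384 × (93.5/5.63)^(0.286) = 857 K.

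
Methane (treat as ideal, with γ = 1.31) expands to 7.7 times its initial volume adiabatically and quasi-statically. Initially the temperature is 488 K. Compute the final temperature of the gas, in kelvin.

For a reversible adiabat TV^(γ−1) is constant, so T₂ = T₁ (V₁/V₂)^(γ−1).
T₂ = 488 × (1/7.7)^(0.31) = 259.2 K.

T₂ ≈ 259 K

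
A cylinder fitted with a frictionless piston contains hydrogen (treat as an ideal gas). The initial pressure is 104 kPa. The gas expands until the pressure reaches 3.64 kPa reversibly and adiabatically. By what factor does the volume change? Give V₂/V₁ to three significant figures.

V₂/V₁ ≈ 11.0

From PV^γ = const, V₂/V₁ = (P₁/P₂)^(1/γ).
For a diatomic ideal gas γ = 7/5.
V₂/V₁ = (104/3.64)^(5/7) = 10.96.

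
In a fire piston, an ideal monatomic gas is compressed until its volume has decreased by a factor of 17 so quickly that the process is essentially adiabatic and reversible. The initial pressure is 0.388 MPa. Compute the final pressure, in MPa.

P₂ ≈ 43.6 MPa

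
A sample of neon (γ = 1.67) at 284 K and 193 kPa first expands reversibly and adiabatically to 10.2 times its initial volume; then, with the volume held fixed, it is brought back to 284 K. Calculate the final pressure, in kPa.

Adiabatic step (PV^γ = const): P₂ = 193×(1/10.2)^(1.67) = 3.992 kPa; T₂ = 284×(1/10.2)^(0.67) = 59.92 K.
Isochoric: P₃ = P₂(T₃/T₂) = 3.992 × (284/59.92) = 18.92 kPa.

P₃ ≈ 18.9 kPa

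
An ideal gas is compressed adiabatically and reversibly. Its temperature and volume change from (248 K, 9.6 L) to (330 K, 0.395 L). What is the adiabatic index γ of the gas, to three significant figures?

TV^(γ−1) = const ⇒ γ − 1 = ln(T₂/T₁) / ln(V₁/V₂).
γ = 1 + ln(330/248) / ln(9.6/0.395) = 1.09.

γ ≈ 1.09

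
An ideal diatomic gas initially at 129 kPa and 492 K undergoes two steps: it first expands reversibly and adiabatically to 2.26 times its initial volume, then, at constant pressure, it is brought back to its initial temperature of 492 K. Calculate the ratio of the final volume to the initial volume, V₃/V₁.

For a diatomic ideal gas γ = 7/5.
Adiabatic step: V₂/V₁ = 2.26; T₂ = T₁·(1/2.26)^(2/5) = 355.1 K.
Isobaric step: V₃/V₂ = T₃/T₂ = 492/355.1.
V₃/V₁ = (V₂/V₁)(V₃/V₂) = 2.26 × (492/355.1) = 3.131.

V₃/V₁ ≈ 3.13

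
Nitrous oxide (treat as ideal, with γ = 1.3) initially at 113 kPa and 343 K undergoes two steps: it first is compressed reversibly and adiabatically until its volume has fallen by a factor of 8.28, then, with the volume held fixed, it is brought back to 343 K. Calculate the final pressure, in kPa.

P₃ ≈ 936 kPa

Adiabatic step (PV^γ = const): P₂ = 113×8.28^(1.3) = 1764 kPa; T₂ = 343×8.28^(0.3) = 646.7 K.
Isochoric: P₃ = P₂(T₃/T₂) = 1764 × (343/646.7) = 935.6 kPa.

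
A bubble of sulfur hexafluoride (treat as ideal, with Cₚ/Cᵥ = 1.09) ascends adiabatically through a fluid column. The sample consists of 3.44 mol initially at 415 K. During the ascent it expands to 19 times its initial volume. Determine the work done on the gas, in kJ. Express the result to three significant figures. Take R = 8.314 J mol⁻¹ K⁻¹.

For a reversible adiabat TV^(γ−1) is constant, so T₂ = T₁ (V₁/V₂)^(γ−1).
T₂ = 415 × (1/19)^(0.09) = 318.4 K.
Q = 0, so ΔU = W_on_gas = nCᵥΔT with Cᵥ = R/(γ−1) = 92.38 J/(mol·K).
ΔU = 3.44 × 92.38 × (318.4 − 415) = -30700 J.

W ≈ -30.7 kJ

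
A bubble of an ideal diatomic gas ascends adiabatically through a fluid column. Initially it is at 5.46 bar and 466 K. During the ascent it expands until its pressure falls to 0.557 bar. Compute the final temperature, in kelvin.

T₂ ≈ 243 K

Along an adiabat T P^((1−γ)/γ) is constant, so T₂ = T₁ (P₂/P₁)^((γ−1)/γ).
For a diatomic ideal gas γ = 7/5, so (γ−1)/γ = 2/7.
T₂ = 466 × (0.557/5.46)^(2/7) = 242.7 K.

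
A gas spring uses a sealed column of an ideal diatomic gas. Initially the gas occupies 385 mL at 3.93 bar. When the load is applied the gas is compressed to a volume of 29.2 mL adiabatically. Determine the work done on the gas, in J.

W ≈ 683 J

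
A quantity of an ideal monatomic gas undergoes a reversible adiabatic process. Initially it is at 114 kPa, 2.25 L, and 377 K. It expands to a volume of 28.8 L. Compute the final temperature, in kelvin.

For a reversible adiabat TV^(γ−1) is constant, so T₂ = T₁ (V₁/V₂)^(γ−1).
γ = 5/3 for a monatomic ideal gas.
T₂ = 377 × (2.25/28.8)^(2/3) = 68.9 K.

T₂ ≈ 68.9 K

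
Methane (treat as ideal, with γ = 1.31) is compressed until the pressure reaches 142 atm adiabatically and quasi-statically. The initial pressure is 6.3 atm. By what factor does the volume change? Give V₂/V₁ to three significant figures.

V₂/V₁ ≈ 0.0927

From PV^γ = const, V₂/V₁ = (P₁/P₂)^(1/γ).
V₂/V₁ = (6.3/142)^(0.763) = 0.09273.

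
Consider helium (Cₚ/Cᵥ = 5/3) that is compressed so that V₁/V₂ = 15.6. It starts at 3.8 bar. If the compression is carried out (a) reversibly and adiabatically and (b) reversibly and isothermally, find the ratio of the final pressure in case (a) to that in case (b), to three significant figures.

P_adiabatic / P_isothermal ≈ 6.24

Isothermal: P_b = P₁(V₁/V₂) = 3.8×15.6.
Adiabatic: P_a = P₁(V₁/V₂)^γ = 3.8×15.6^(5/3).
P_a/P_b = (V₁/V₂)^(γ−1) = 15.6^(2/3) = 6.243.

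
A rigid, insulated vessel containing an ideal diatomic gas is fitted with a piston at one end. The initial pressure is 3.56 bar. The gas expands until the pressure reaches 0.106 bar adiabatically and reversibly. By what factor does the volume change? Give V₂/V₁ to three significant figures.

V₂/V₁ ≈ 12.3

From PV^γ = const, V₂/V₁ = (P₁/P₂)^(1/γ).
For a diatomic ideal gas γ = 7/5.
V₂/V₁ = (3.56/0.106)^(5/7) = 12.31.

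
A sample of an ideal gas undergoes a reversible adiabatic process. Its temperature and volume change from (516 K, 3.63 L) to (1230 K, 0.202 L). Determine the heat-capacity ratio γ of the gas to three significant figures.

γ ≈ 1.30

TV^(γ−1) = const ⇒ γ − 1 = ln(T₂/T₁) / ln(V₁/V₂).
γ = 1 + ln(1230/516) / ln(3.63/0.202) = 1.301.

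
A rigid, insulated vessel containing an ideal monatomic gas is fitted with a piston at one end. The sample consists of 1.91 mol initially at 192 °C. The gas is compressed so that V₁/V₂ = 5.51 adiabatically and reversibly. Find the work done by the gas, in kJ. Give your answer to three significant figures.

W ≈ -23.5 kJ

For a reversible adiabat TV^(γ−1) is constant, so T₂ = T₁ (V₁/V₂)^(γ−1).
γ = 5/3 for a monatomic ideal gas, so γ−1 = 2/3.
T₁ = 192 °C = 465.1 K.
T₂ = 465.1 × 5.51^(2/3) = 1451 K.
Q = 0, so ΔU = W_on_gas = nCᵥΔT with Cᵥ = R/(γ−1) = 12.47 J/(mol·K).
ΔU = 1.91 × 12.47 × (1451 − 465.1) = 23480 J.
Work done by the gas = −ΔU = -23480 J.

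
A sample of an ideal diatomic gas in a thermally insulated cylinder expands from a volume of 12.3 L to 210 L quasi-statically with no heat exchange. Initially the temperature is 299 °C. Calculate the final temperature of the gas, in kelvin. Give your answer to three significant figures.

For a reversible adiabat TV^(γ−1) is constant, so T₂ = T₁ (V₁/V₂)^(γ−1).
For a diatomic ideal gas γ = 7/5, so γ−1 = 2/5.
T₁ = 299 °C = 572.1 K.
T₂ = 572.1 × (12.3/210)^(2/5) = 183.9 K.

T₂ ≈ 184 K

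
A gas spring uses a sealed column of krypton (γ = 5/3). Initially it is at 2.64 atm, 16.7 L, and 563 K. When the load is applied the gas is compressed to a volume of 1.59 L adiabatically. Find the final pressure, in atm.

Since PV^γ is constant along a reversible adiabat, P₂ = P₁ (V₁/V₂)^γ.
P₂ = 2.64 × (16.7/1.59)^(5/3) = 133 atm.

P₂ ≈ 133 atm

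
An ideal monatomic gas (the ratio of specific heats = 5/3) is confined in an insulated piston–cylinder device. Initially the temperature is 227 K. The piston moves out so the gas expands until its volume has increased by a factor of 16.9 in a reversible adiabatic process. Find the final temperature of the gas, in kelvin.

Adiabatic: T₁V₁^(γ−1) = T₂V₂^(γ−1) ⇒ T₂ = T₁ (V₁/V₂)^(γ−1).
T₂ = 227 × (1/16.9)^(2/3) = 34.47 K.

T₂ ≈ 34.5 K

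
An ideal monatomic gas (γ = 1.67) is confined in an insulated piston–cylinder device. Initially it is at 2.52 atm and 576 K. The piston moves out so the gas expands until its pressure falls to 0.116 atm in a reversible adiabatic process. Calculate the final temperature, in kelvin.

T₂ ≈ 168 K

Along an adiabat T P^((1−γ)/γ) is constant, so T₂ = T₁ (P₂/P₁)^((γ−1)/γ).
T₂ = 576 × (0.116/2.52)^(0.401) = 167.5 K.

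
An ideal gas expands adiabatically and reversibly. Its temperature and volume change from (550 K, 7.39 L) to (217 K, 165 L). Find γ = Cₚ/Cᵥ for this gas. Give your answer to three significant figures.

γ ≈ 1.30

TV^(γ−1) = const ⇒ γ − 1 = ln(T₂/T₁) / ln(V₁/V₂).
γ = 1 + ln(217/550) / ln(7.39/165) = 1.299.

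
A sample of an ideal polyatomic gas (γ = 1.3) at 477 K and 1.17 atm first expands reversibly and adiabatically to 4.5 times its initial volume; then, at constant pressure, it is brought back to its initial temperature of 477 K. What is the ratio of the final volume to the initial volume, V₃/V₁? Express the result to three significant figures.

Adiabatic step: V₂/V₁ = 4.5; T₂ = T₁·(1/4.5)^(0.3) = 303.8 K.
Isobaric step: V₃/V₂ = T₃/T₂ = 477/303.8.
V₃/V₁ = (V₂/V₁)(V₃/V₂) = 4.5 × (477/303.8) = 7.066.

V₃/V₁ ≈ 7.07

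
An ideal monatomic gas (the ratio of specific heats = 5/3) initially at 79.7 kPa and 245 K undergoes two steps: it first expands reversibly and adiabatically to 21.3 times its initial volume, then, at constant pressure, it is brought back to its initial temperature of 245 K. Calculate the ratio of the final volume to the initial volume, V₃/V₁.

V₃/V₁ ≈ 164

Adiabatic step: V₂/V₁ = 21.3; T₂ = T₁·(1/21.3)^(2/3) = 31.88 K.
Isobaric step: V₃/V₂ = T₃/T₂ = 245/31.88.
V₃/V₁ = (V₂/V₁)(V₃/V₂) = 21.3 × (245/31.88) = 163.7.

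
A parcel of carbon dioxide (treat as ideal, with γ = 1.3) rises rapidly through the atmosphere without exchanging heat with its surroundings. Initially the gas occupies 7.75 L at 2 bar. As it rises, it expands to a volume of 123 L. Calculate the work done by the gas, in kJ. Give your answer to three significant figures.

P₂ = P₁(V₁/V₂)^γ = 2×(7.75/123)^(1.3) = 0.05499 bar.
For a reversible adiabat, W_by_gas = (P₁V₁ − P₂V₂)/(γ−1).
W_by = (200000×0.00775 − 5499×0.123) / (0.3) = 2912 J.

W ≈ 2.91 kJ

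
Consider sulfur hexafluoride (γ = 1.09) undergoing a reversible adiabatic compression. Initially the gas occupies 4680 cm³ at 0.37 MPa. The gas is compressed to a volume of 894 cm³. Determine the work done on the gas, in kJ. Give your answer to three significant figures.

W ≈ 3.09 kJ

P₂ = P₁(V₁/V₂)^γ = 0.37×(4680/894)^(1.09) = 2.248 MPa.
For a reversible adiabat, W_by_gas = (P₁V₁ − P₂V₂)/(γ−1).
W_by = (370000×0.00468 − 2.248×10^6×0.000894) / (0.09) = -3091 J.
W_on_gas = −W_by = 3091 J.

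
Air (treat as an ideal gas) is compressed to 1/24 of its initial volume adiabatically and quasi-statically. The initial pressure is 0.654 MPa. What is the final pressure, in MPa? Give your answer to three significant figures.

Adiabatic: P₁V₁^γ = P₂V₂^γ ⇒ P₂ = P₁ (V₁/V₂)^γ.
For a diatomic ideal gas γ = 7/5.
P₂ = 0.654 × 24^(7/5) = 55.96 MPa.

P₂ ≈ 56.0 MPa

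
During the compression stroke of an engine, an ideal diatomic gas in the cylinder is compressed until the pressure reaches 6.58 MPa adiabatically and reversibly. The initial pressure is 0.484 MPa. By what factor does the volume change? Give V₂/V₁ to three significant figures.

From PV^γ = const, V₂/V₁ = (P₁/P₂)^(1/γ).
For a diatomic ideal gas γ = 7/5.
V₂/V₁ = (0.484/6.58)^(5/7) = 0.155.

V₂/V₁ ≈ 0.155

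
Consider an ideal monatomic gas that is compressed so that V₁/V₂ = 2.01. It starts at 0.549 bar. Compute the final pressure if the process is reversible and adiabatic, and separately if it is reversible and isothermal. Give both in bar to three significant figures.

For a monatomic ideal gas γ = 5/3.
Isothermal: P₂ = P₁(V₁/V₂) = 0.549×2.01 = 1.103 bar.
Adiabatic: P₂ = P₁(V₁/V₂)^γ = 0.549×2.01^(5/3) = 1.758 bar.

adiabatic: 1.76 bar; isothermal: 1.10 bar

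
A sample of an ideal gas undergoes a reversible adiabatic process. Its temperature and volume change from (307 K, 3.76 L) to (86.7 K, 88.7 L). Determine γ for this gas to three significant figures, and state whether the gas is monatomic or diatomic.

TV^(γ−1) = const ⇒ γ − 1 = ln(T₂/T₁) / ln(V₁/V₂).
γ = 1 + ln(86.7/307) / ln(3.76/88.7) = 1.4.
γ ≈ 1.40 is close to 7/5, so the gas is diatomic.

γ ≈ 1.40; diatomic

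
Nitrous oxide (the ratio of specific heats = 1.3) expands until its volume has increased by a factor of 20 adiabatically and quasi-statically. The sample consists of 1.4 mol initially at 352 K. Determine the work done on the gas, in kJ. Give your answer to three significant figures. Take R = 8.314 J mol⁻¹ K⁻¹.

W ≈ -8.10 kJ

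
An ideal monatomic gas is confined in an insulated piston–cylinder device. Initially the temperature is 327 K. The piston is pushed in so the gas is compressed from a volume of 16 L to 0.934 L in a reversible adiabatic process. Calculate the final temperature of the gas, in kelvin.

For a reversible adiabat TV^(γ−1) is constant, so T₂ = T₁ (V₁/V₂)^(γ−1).
For a monatomic ideal gas γ = 5/3, so γ−1 = 2/3.
T₂ = 327 × (16/0.934)^(2/3) = 2173 K.

T₂ ≈ 2170 K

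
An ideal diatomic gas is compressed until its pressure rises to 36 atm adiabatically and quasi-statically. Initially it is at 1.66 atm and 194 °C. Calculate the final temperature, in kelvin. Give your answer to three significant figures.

Adiabatic: T₂/T₁ = (P₂/P₁)^((γ−1)/γ).
For a diatomic ideal gas γ = 7/5, so (γ−1)/γ = 2/7.
T₁ = 194 °C = 467.1 K.
T₂ = 467.1 × (36/1.66)^(2/7) = 1125 K.

T₂ ≈ 1130 K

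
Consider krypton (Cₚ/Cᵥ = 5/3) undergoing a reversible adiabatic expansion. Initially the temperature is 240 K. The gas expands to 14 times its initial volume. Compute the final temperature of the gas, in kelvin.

T₂ ≈ 41.3 K

Adiabatic: T₁V₁^(γ−1) = T₂V₂^(γ−1) ⇒ T₂ = T₁ (V₁/V₂)^(γ−1).
T₂ = 240 × (1/14)^(2/3) = 41.32 K.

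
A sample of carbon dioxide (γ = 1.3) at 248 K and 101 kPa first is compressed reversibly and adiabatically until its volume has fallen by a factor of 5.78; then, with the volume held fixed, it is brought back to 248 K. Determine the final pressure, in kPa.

P₃ ≈ 584 kPa

Adiabatic step (PV^γ = const): P₂ = 101×5.78^(1.3) = 988.2 kPa; T₂ = 248×5.78^(0.3) = 419.8 K.
Isochoric: P₃ = P₂(T₃/T₂) = 988.2 × (248/419.8) = 583.8 kPa.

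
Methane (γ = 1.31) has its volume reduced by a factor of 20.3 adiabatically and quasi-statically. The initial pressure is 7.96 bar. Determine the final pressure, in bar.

Since PV^γ is constant along a reversible adiabat, P₂ = P₁ (V₁/V₂)^γ.
P₂ = 7.96 × 20.3^(1.31) = 410.9 bar.

P₂ ≈ 411 bar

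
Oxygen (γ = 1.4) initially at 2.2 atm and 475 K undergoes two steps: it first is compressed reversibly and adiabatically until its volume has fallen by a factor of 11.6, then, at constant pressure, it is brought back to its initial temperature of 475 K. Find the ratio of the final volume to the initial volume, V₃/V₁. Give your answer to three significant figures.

V₃/V₁ ≈ 0.0323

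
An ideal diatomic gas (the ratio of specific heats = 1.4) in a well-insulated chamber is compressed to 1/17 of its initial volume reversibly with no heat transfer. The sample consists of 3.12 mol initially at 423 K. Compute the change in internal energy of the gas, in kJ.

Adiabatic: T₁V₁^(γ−1) = T₂V₂^(γ−1) ⇒ T₂ = T₁ (V₁/V₂)^(γ−1).
T₂ = 423 × 17^(0.4) = 1314 K.
Q = 0, so ΔU = W_on_gas = nCᵥΔT with Cᵥ = R/(γ−1) = 20.79 J/(mol·K).
ΔU = 3.12 × 20.79 × (1314 − 423) = 57770 J.

ΔU ≈ 57.8 kJ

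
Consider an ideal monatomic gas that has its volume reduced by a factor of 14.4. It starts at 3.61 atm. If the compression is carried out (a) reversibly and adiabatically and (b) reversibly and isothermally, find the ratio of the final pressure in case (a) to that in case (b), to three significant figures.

For a monatomic ideal gas γ = 5/3.
Isothermal: P_b = P₁(V₁/V₂) = 3.61×14.4.
Adiabatic: P_a = P₁(V₁/V₂)^γ = 3.61×14.4^(5/3).
P_a/P_b = (V₁/V₂)^(γ−1) = 14.4^(2/3) = 5.919.

P_adiabatic / P_isothermal ≈ 5.92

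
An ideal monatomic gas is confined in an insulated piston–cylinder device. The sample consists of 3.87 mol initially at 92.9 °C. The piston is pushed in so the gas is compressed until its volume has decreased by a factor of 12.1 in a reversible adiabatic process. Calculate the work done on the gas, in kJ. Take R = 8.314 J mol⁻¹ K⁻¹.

W ≈ 75.4 kJ

Adiabatic: T₁V₁^(γ−1) = T₂V₂^(γ−1) ⇒ T₂ = T₁ (V₁/V₂)^(γ−1).
γ = 5/3 for a monatomic ideal gas, so γ−1 = 2/3.
T₁ = 92.9 °C = 366 K.
T₂ = 366 × 12.1^(2/3) = 1929 K.
Q = 0, so ΔU = W_on_gas = nCᵥΔT with Cᵥ = R/(γ−1) = 12.47 J/(mol·K).
ΔU = 3.87 × 12.47 × (1929 − 366) = 75450 J.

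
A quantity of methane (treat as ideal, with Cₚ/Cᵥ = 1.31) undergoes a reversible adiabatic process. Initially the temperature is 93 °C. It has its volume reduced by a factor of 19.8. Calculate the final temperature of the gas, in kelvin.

Adiabatic: T₁V₁^(γ−1) = T₂V₂^(γ−1) ⇒ T₂ = T₁ (V₁/V₂)^(γ−1).
T₁ = 93 °C = 366.1 K.
T₂ = 366.1 × 19.8^(0.31) = 923.9 K.

T₂ ≈ 924 K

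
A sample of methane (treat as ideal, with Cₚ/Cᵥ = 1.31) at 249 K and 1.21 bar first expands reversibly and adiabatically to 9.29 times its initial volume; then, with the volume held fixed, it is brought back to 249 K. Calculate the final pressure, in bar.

P₃ ≈ 0.130 bar

Adiabatic step (PV^γ = const): P₂ = 1.21×(1/9.29)^(1.31) = 0.06527 bar; T₂ = 249×(1/9.29)^(0.31) = 124.8 K.
Isochoric: P₃ = P₂(T₃/T₂) = 0.06527 × (249/124.8) = 0.1302 bar.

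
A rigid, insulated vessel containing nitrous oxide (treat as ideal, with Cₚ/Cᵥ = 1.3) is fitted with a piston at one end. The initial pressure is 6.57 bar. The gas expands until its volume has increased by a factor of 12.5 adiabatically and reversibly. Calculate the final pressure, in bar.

Since PV^γ is constant along a reversible adiabat, P₂ = P₁ (V₁/V₂)^γ.
P₂ = 6.57 × (1/12.5)^(1.3) = 0.2464 bar.

P₂ ≈ 0.246 bar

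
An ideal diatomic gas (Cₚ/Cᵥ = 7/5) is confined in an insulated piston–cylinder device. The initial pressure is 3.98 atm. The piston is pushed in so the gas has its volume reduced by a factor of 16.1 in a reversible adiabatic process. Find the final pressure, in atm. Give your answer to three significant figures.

P₂ ≈ 195 atm

Adiabatic: P₁V₁^γ = P₂V₂^γ ⇒ P₂ = P₁ (V₁/V₂)^γ.
P₂ = 3.98 × 16.1^(7/5) = 194.7 atm.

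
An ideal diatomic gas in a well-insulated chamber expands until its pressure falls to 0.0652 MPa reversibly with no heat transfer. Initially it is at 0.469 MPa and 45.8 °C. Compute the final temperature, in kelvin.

T₂ ≈ 182 K

Along an adiabat T P^((1−γ)/γ) is constant, so T₂ = T₁ (P₂/P₁)^((γ−1)/γ).
For a diatomic ideal gas γ = 7/5, so (γ−1)/γ = 2/7.
T₁ = 45.8 °C = 318.9 K.
T₂ = 318.9 × (0.0652/0.469)^(2/7) = 181.5 K.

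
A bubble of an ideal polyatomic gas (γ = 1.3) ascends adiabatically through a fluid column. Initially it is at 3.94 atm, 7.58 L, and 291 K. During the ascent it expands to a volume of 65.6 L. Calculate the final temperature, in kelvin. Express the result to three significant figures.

T₂ ≈ 152 K

For a reversible adiabat TV^(γ−1) is constant, so T₂ = T₁ (V₁/V₂)^(γ−1).
T₂ = 291 × (7.58/65.6)^(0.3) = 152.3 K.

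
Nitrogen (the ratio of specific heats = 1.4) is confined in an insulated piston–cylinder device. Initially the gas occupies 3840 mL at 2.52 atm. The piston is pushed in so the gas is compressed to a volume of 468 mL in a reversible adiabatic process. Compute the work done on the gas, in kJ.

W ≈ 3.24 kJ

P₂ = P₁(V₁/V₂)^γ = 2.52×(3840/468)^(1.4) = 47.99 atm.
For a reversible adiabat, W_by_gas = (P₁V₁ − P₂V₂)/(γ−1).
W_by = (255300×0.00384 − 4.862×10^6×0.000468) / (0.4) = -3238 J.
W_on_gas = −W_by = 3238 J.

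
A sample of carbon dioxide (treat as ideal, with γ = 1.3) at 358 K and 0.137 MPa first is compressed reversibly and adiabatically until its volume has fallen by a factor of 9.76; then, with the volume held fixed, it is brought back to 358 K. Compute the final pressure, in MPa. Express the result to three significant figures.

P₃ ≈ 1.34 MPa

Adiabatic step (PV^γ = const): P₂ = 0.137×9.76^(1.3) = 2.649 MPa; T₂ = 358×9.76^(0.3) = 709.1 K.
Isochoric: P₃ = P₂(T₃/T₂) = 2.649 × (358/709.1) = 1.337 MPa.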